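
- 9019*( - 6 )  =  54114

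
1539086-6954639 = -5415553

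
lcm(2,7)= 14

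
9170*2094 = 19201980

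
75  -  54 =21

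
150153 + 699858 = 850011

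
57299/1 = 57299 = 57299.00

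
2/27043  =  2/27043 = 0.00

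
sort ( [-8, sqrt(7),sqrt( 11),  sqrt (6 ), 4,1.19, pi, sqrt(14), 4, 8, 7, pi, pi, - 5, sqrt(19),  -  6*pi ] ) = [-6*pi, -8, - 5, 1.19,sqrt ( 6),sqrt( 7),pi,  pi, pi,  sqrt( 11), sqrt( 14), 4 , 4,sqrt( 19), 7,  8 ]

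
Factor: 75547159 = 4079^1 *18521^1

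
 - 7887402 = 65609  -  7953011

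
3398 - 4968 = - 1570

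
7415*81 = 600615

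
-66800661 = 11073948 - 77874609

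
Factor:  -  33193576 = -2^3*13^1*319169^1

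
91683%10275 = 9483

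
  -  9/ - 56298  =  3/18766 = 0.00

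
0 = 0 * 1524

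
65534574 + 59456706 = 124991280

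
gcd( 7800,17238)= 78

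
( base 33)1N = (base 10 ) 56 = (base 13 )44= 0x38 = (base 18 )32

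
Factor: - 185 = - 5^1*37^1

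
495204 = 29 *17076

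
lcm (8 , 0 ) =0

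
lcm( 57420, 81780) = 2698740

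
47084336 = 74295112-27210776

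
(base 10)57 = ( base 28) 21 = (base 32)1p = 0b111001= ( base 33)1O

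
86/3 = 86/3 = 28.67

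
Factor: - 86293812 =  -2^2*3^1*11^2*103^1*577^1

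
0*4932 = 0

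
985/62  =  15 + 55/62 = 15.89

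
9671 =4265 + 5406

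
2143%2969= 2143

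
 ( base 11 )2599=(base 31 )3fr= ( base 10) 3375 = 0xd2f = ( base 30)3mf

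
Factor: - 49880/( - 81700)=58/95 = 2^1*5^( - 1)* 19^ (  -  1)*29^1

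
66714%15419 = 5038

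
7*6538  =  45766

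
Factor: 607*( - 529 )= - 23^2*607^1 = - 321103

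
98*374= 36652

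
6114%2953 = 208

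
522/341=1 + 181/341= 1.53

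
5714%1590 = 944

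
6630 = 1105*6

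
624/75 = 208/25=   8.32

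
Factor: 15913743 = 3^1*5304581^1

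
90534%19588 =12182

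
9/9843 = 3/3281 = 0.00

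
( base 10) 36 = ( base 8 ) 44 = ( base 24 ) 1C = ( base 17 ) 22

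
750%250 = 0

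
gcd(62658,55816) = 2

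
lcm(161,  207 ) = 1449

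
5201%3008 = 2193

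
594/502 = 1 +46/251= 1.18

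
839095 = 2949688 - 2110593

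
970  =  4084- 3114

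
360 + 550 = 910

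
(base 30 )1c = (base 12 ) 36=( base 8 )52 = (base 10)42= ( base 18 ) 26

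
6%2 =0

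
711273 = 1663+709610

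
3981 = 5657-1676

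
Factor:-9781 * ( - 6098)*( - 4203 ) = - 2^1*3^2*467^1*3049^1*9781^1=-250685993214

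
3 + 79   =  82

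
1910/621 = 3+47/621 = 3.08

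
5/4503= 5/4503 = 0.00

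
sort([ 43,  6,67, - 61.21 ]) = [ - 61.21, 6,43, 67]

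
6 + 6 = 12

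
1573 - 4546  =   - 2973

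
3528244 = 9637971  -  6109727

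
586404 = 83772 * 7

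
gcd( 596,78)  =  2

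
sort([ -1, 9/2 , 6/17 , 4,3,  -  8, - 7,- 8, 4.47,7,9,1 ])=[ - 8,- 8, - 7,-1,  6/17,1,3,4,4.47,9/2,  7, 9 ]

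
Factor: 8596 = 2^2*7^1*307^1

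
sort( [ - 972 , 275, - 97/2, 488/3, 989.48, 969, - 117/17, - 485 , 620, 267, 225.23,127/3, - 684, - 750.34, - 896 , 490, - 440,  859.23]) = [ - 972 , - 896, - 750.34, - 684, - 485, - 440, - 97/2, - 117/17, 127/3, 488/3, 225.23, 267, 275, 490,620,859.23, 969,989.48 ]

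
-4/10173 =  - 4/10173 = -0.00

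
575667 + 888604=1464271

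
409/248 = 409/248= 1.65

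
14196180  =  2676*5305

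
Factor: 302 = 2^1 * 151^1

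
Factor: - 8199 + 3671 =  - 4528 = - 2^4 * 283^1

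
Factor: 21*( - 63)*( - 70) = 92610  =  2^1*3^3*5^1*7^3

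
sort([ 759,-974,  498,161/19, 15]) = [-974,161/19 , 15, 498, 759]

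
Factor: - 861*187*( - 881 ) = 3^1 * 7^1*11^1  *17^1*41^1 *881^1 = 141847167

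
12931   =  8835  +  4096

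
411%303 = 108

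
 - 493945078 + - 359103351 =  -853048429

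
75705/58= 1305 + 15/58 = 1305.26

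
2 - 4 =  - 2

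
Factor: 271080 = 2^3*3^3*5^1*251^1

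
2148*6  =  12888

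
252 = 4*63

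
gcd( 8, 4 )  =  4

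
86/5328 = 43/2664 = 0.02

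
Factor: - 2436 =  - 2^2*3^1*7^1*29^1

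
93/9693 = 31/3231 = 0.01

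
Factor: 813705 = 3^1*5^1*17^1*3191^1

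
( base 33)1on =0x770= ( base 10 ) 1904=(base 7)5360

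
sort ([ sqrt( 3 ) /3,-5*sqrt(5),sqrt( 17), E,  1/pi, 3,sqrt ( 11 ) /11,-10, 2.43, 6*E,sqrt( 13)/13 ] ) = [ - 5*sqrt( 5), - 10,sqrt( 13) /13,sqrt( 11)/11,1/pi,sqrt ( 3)/3 , 2.43, E, 3, sqrt(17),6 * E ] 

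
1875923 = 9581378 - 7705455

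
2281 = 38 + 2243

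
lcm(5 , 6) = 30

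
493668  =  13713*36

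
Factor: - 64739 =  - 41^1*1579^1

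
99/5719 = 99/5719=0.02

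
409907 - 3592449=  - 3182542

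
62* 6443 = 399466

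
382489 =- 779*(- 491)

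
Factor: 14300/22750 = 22/35=2^1*5^(-1 )*7^( - 1)*11^1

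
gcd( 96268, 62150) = 2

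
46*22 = 1012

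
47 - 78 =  - 31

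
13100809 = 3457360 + 9643449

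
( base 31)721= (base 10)6790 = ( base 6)51234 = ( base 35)5j0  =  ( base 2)1101010000110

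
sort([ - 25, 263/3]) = [ - 25, 263/3 ] 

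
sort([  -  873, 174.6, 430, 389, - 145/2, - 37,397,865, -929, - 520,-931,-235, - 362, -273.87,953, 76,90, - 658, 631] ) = [-931, - 929,  -  873, - 658, - 520, - 362,-273.87 , - 235, - 145/2 , - 37, 76, 90,174.6,389,397, 430, 631,865,953 ]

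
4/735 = 4/735 = 0.01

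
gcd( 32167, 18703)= 1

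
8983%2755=718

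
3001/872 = 3 + 385/872=3.44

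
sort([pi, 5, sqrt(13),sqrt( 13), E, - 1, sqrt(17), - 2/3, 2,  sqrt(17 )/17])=[ - 1, - 2/3, sqrt( 17 ) /17, 2, E,  pi, sqrt( 13), sqrt( 13 ), sqrt( 17),5 ]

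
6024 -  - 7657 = 13681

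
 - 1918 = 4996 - 6914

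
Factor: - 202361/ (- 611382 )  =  2^( - 1)*3^( - 1)*19^(  -  1)*31^( - 1 ) * 173^ ( - 1 )*202361^1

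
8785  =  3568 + 5217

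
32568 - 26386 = 6182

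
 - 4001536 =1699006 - 5700542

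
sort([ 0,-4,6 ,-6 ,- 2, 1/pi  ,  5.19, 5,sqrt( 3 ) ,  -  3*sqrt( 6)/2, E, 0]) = [-6, - 4,-3*sqrt( 6 )/2  ,-2 , 0,  0, 1/pi, sqrt(3 ),E, 5, 5.19, 6]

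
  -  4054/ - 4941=4054/4941 = 0.82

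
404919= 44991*9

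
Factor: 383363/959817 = 3^( - 1)*19^1*37^( - 1)*8647^(  -  1) * 20177^1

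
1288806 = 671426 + 617380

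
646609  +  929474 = 1576083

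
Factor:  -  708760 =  - 2^3*5^1*  13^1 * 29^1 * 47^1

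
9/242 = 9/242 = 0.04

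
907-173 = 734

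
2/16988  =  1/8494 = 0.00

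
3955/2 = 3955/2 = 1977.50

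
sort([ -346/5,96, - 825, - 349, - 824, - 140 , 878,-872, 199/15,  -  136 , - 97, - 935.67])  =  [ - 935.67, - 872,-825, - 824, - 349, - 140, - 136, - 97, - 346/5 , 199/15,96, 878]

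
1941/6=323 + 1/2 = 323.50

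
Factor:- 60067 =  - 7^1*8581^1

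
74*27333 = 2022642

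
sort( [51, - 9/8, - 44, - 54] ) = [- 54, - 44, - 9/8 , 51]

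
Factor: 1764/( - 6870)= -2^1*3^1*5^( - 1)*7^2*229^( - 1)= -294/1145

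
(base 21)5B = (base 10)116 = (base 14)84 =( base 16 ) 74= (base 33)3h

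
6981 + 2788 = 9769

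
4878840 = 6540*746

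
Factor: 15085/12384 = 2^( - 5)*3^( - 2)*5^1 * 7^1*43^( - 1 )*431^1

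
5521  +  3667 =9188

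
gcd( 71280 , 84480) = 2640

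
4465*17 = 75905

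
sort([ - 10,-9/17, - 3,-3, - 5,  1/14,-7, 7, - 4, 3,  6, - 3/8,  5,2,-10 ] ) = [- 10, - 10, - 7, - 5, - 4 , - 3, - 3, - 9/17 , - 3/8, 1/14, 2, 3, 5, 6, 7] 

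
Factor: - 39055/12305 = -23^(- 1)*73^1 = - 73/23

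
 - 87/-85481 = 87/85481=   0.00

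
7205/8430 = 1441/1686 = 0.85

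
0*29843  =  0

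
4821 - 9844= - 5023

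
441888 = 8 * 55236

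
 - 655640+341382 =  -  314258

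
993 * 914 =907602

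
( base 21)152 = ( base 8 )1044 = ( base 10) 548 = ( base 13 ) 332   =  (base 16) 224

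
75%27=21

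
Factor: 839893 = 89^1*9437^1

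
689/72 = 689/72= 9.57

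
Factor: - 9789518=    - 2^1*17^1*83^1*3469^1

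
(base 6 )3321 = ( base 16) 301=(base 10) 769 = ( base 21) 1FD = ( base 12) 541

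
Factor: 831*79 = 3^1 *79^1*277^1 = 65649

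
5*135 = 675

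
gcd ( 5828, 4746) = 2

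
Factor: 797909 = 7^1*31^1 * 3677^1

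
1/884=1/884 = 0.00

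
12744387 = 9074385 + 3670002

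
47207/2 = 23603 + 1/2=23603.50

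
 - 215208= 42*( - 5124)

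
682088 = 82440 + 599648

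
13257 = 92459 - 79202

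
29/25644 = 29/25644=0.00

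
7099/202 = 7099/202 = 35.14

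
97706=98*997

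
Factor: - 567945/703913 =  - 81135/100559=- 3^3*5^1 * 601^1*100559^ ( - 1 ) 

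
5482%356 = 142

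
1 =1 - 0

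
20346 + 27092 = 47438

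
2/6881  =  2/6881 = 0.00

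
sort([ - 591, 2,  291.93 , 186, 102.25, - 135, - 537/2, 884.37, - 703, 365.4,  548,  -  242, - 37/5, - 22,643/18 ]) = [ - 703, - 591,  -  537/2,- 242, -135,  -  22, - 37/5,2, 643/18,102.25, 186,291.93,  365.4, 548, 884.37]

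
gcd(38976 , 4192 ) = 32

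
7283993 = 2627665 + 4656328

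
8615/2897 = 2 + 2821/2897 =2.97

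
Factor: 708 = 2^2*3^1*59^1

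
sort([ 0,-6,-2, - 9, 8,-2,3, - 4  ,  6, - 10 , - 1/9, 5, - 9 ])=[ - 10, -9,-9,  -  6,  -  4, - 2,-2 , - 1/9,0, 3, 5, 6, 8] 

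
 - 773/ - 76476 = 773/76476=0.01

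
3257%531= 71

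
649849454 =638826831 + 11022623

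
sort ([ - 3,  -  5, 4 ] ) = [  -  5, - 3, 4]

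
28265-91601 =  - 63336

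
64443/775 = 64443/775= 83.15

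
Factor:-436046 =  - 2^1 * 13^1*31^1*541^1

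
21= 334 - 313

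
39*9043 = 352677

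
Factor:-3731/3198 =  - 2^ ( - 1 )*3^( - 1 )*7^1 = - 7/6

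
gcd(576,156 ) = 12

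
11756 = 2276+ 9480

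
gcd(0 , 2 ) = 2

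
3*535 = 1605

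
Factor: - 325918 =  -2^1 * 89^1*1831^1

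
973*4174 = 4061302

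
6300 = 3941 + 2359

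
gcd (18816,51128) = 56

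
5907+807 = 6714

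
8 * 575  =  4600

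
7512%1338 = 822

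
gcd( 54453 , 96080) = 1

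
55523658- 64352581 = - 8828923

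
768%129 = 123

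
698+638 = 1336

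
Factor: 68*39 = 2652 = 2^2*3^1*13^1*17^1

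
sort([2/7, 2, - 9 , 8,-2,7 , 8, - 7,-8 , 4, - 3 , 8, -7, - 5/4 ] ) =[ - 9, - 8, - 7, - 7,  -  3,-2, - 5/4,2/7, 2,4,7,8,8, 8 ] 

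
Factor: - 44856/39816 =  - 89/79=- 79^(- 1)*89^1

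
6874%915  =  469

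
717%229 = 30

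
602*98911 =59544422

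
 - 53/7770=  - 1 + 7717/7770 = - 0.01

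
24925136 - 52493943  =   - 27568807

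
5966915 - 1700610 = 4266305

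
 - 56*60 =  - 3360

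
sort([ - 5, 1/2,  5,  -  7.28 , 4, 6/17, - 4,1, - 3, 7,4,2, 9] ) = [ - 7.28, - 5, - 4, - 3, 6/17, 1/2, 1,  2, 4,4, 5,7,9]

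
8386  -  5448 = 2938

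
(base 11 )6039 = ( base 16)1f5c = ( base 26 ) BMK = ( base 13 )3867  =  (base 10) 8028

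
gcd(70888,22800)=8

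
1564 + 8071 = 9635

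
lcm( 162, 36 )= 324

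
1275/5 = 255 = 255.00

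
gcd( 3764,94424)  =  4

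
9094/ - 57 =-9094/57 = -159.54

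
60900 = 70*870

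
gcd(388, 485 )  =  97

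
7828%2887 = 2054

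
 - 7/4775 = - 1 + 4768/4775  =  -  0.00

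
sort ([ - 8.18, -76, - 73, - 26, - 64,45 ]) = [-76 , - 73, - 64,-26, - 8.18,  45 ]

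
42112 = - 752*( - 56) 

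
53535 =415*129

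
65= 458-393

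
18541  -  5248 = 13293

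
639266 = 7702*83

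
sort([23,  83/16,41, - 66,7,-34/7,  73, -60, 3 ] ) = [ - 66, - 60,- 34/7, 3,  83/16,7,23,41, 73 ] 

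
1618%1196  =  422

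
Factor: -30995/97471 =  -5^1*11^(- 1 )*6199^1*8861^(-1)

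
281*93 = 26133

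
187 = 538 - 351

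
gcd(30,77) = 1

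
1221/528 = 2 + 5/16 = 2.31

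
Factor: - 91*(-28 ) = 2^2*7^2 * 13^1 = 2548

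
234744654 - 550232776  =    -  315488122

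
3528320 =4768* 740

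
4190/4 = 1047  +  1/2 =1047.50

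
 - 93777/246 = -31259/82 = - 381.21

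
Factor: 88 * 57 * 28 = 2^5 *3^1*7^1*11^1*19^1  =  140448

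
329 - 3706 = - 3377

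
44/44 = 1 = 1.00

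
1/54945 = 1/54945 = 0.00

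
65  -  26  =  39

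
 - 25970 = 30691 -56661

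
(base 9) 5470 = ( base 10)4032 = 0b111111000000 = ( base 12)2400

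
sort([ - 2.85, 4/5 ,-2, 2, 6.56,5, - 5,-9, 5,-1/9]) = [ - 9,-5, - 2.85, - 2 , - 1/9, 4/5, 2,5,5,6.56] 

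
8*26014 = 208112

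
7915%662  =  633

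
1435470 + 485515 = 1920985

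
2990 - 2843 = 147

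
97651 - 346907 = -249256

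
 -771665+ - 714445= - 1486110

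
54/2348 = 27/1174 = 0.02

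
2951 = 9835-6884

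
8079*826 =6673254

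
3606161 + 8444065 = 12050226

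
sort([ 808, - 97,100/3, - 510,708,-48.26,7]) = [ - 510, -97, - 48.26,7, 100/3,708,808] 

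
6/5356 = 3/2678 =0.00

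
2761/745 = 3 + 526/745 = 3.71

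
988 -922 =66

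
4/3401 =4/3401 = 0.00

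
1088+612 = 1700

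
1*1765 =1765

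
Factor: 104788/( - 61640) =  - 17/10 = - 2^( - 1)*5^( - 1) * 17^1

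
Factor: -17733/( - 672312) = 23/872 = 2^( - 3)*23^1*109^(-1) 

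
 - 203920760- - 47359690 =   -  156561070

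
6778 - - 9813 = 16591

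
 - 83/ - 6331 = 83/6331 = 0.01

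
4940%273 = 26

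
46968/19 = 2472 = 2472.00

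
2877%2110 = 767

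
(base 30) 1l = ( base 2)110011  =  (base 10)51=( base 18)2f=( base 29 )1M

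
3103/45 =3103/45 = 68.96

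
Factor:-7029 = -3^2*11^1 * 71^1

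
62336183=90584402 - 28248219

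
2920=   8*365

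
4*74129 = 296516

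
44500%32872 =11628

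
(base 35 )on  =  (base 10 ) 863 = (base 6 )3555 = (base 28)12N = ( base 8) 1537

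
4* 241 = 964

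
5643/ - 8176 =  - 5643/8176 = -0.69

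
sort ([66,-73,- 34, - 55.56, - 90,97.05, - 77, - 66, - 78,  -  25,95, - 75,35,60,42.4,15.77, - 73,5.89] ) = [ - 90,-78,  -  77,- 75, - 73, - 73, -66, - 55.56, - 34, - 25,5.89,15.77,35, 42.4 , 60,66, 95, 97.05]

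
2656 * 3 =7968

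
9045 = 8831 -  - 214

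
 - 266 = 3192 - 3458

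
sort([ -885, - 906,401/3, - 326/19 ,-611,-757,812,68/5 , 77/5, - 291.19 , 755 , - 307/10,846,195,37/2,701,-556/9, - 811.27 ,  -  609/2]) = [ - 906, - 885,  -  811.27, - 757 , - 611, - 609/2, - 291.19, - 556/9, - 307/10,-326/19, 68/5,77/5, 37/2,401/3,195,701,755,812, 846] 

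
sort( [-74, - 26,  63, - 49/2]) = [ - 74,- 26, - 49/2, 63 ]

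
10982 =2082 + 8900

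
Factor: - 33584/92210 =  - 2^3*5^( - 1 )*2099^1*9221^ ( - 1 ) = - 16792/46105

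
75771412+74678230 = 150449642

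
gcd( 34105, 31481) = 1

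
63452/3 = 21150 + 2/3= 21150.67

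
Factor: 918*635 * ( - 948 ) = - 552617640 = - 2^3*3^4*5^1*17^1 * 79^1*127^1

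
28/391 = 28/391=0.07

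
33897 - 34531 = - 634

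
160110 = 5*32022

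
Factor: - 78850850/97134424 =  - 2^( - 2)*5^2*13^1 * 121309^1*12141803^( - 1) = - 39425425/48567212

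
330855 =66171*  5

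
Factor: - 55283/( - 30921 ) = 59/33 = 3^(- 1) * 11^( - 1 )*59^1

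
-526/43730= -263/21865 = - 0.01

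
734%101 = 27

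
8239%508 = 111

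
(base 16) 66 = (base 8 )146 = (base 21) 4I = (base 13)7b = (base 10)102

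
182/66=2 + 25/33 = 2.76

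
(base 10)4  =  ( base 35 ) 4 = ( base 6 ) 4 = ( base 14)4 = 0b100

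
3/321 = 1/107 = 0.01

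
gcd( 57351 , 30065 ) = 7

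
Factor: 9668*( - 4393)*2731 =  -115989732044  =  -2^2*23^1*191^1*2417^1*2731^1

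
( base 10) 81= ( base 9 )100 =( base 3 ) 10000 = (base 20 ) 41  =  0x51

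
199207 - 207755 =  - 8548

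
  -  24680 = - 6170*4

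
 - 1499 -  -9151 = 7652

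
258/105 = 86/35 = 2.46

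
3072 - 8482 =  - 5410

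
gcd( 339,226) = 113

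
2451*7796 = 19107996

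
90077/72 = 1251 + 5/72 =1251.07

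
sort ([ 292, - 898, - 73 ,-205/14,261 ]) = [  -  898,  -  73, - 205/14,261,292]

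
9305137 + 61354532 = 70659669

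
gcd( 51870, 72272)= 2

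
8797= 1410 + 7387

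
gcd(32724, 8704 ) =4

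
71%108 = 71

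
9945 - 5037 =4908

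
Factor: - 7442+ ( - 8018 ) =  - 15460 = -2^2*5^1*773^1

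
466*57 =26562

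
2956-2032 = 924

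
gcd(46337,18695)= 1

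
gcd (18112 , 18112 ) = 18112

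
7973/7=1139=1139.00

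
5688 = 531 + 5157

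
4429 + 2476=6905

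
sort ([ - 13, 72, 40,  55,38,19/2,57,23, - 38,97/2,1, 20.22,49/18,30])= [ - 38, - 13, 1,49/18, 19/2,20.22, 23,30, 38,40,97/2,55,57,72]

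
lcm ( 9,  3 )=9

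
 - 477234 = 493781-971015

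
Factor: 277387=11^1 * 151^1*167^1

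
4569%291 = 204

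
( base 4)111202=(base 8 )2542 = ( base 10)1378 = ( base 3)1220001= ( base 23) 2dl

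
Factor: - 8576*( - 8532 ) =2^9*3^3*67^1*79^1 =73170432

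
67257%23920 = 19417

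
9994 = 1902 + 8092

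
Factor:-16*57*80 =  - 2^8*3^1*5^1 *19^1 = - 72960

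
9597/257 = 37 + 88/257 = 37.34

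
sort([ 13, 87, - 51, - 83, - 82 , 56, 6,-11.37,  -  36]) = [- 83,-82, - 51 ,-36, - 11.37,6,13, 56, 87]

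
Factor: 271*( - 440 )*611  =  -72855640 = -2^3*5^1*11^1*13^1*47^1 *271^1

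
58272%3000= 1272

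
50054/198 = 25027/99 = 252.80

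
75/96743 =75/96743  =  0.00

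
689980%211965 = 54085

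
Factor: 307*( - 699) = -214593 = -3^1 * 233^1*307^1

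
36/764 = 9/191 = 0.05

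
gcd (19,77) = 1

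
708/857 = 708/857  =  0.83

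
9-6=3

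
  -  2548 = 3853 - 6401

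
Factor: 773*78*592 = 35694048=2^5*3^1*13^1*37^1*773^1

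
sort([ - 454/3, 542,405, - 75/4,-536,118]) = [ - 536 , - 454/3 , - 75/4 , 118,405,  542]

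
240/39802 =120/19901 =0.01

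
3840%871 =356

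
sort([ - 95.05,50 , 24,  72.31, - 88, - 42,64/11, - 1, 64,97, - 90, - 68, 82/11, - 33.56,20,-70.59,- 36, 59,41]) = [-95.05, - 90 , - 88, - 70.59, - 68, - 42, - 36, - 33.56, - 1, 64/11,82/11,20,24,41, 50,59,64, 72.31,97]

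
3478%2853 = 625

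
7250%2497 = 2256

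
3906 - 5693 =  - 1787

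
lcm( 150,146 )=10950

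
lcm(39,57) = 741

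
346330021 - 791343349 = - 445013328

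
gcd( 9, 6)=3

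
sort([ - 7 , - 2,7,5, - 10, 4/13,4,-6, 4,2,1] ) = [ - 10, - 7, - 6, - 2,  4/13, 1 , 2,  4, 4,5,7]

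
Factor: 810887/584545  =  5^( - 1 )*7^1*11^1*13^(-1 )*17^( - 1 )*23^(  -  2)*10531^1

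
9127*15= 136905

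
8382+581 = 8963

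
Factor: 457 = 457^1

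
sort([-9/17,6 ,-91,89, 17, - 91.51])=[ - 91.51,-91,-9/17, 6, 17, 89 ] 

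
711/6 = 237/2  =  118.50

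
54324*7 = 380268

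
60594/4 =15148 + 1/2 = 15148.50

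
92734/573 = 92734/573 =161.84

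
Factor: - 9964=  - 2^2*47^1*53^1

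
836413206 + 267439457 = 1103852663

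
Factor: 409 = 409^1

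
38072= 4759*8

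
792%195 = 12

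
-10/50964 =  - 5/25482 =-0.00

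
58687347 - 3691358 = 54995989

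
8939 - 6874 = 2065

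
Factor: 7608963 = 3^1 * 109^1*23269^1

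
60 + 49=109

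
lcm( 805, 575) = 4025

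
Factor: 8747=8747^1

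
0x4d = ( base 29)2J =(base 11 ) 70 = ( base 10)77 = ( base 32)2d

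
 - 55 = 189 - 244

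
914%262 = 128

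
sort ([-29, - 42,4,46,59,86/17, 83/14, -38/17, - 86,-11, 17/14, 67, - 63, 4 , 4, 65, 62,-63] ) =[  -  86,- 63, - 63, - 42, - 29,- 11,-38/17,17/14, 4, 4 , 4, 86/17,83/14 , 46, 59, 62, 65, 67]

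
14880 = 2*7440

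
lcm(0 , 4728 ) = 0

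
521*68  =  35428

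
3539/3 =1179 + 2/3 = 1179.67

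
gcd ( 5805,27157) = 1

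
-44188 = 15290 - 59478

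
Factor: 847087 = 101^1*8387^1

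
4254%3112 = 1142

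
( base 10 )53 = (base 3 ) 1222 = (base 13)41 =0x35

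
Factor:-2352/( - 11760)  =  5^(  -  1 )= 1/5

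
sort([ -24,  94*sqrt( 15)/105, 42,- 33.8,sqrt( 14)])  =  [ - 33.8, - 24, 94*sqrt ( 15)/105, sqrt(14), 42]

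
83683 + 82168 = 165851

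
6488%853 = 517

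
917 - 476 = 441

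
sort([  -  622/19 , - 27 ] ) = [ - 622/19, - 27]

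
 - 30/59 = - 30/59 = - 0.51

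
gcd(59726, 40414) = 2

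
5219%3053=2166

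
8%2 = 0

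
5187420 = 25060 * 207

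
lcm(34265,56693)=3118115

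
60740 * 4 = 242960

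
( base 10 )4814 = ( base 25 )7he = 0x12ce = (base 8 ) 11316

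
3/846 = 1/282 = 0.00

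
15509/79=196 + 25/79 = 196.32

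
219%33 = 21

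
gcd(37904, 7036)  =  4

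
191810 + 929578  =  1121388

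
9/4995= 1/555= 0.00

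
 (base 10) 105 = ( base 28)3L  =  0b1101001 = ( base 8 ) 151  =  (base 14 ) 77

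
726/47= 726/47 = 15.45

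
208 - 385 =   -  177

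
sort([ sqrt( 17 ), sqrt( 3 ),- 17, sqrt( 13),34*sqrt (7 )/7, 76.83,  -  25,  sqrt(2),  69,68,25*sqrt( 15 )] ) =[ - 25, - 17 , sqrt(2),  sqrt( 3), sqrt( 13) , sqrt ( 17 ),34*sqrt( 7 )/7,68,69, 76.83,25*sqrt( 15 )]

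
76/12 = 19/3 = 6.33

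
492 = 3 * 164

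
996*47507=47316972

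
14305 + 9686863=9701168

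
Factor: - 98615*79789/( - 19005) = 3^( - 1)*7^(-1)*11^2*73^1*163^1*181^(- 1)*1093^1 = 1573678447/3801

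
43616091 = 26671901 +16944190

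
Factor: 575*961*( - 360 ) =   -  2^3 * 3^2*5^3*23^1*31^2 = - 198927000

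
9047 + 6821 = 15868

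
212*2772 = 587664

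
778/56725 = 778/56725=0.01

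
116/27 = 4 +8/27 = 4.30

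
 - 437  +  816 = 379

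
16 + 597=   613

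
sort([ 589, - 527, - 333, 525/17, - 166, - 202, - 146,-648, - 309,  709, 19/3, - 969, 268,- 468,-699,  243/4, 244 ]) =[ - 969 , - 699, - 648, - 527, - 468  , - 333, - 309, - 202, - 166, - 146, 19/3, 525/17, 243/4, 244, 268,  589, 709 ]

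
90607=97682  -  7075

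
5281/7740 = 5281/7740 = 0.68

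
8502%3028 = 2446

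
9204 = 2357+6847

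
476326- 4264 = 472062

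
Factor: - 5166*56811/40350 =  -48914271/6725 = - 3^2*5^( - 2 )*7^1*29^1 * 41^1*269^( - 1 ) * 653^1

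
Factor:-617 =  - 617^1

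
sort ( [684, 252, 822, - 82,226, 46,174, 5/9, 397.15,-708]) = [ -708, - 82, 5/9,46, 174,226, 252,397.15, 684,822] 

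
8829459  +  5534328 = 14363787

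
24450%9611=5228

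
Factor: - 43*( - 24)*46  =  2^4 * 3^1*23^1*43^1 = 47472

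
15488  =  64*242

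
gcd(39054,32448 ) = 6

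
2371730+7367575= 9739305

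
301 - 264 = 37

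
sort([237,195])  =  [ 195, 237]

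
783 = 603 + 180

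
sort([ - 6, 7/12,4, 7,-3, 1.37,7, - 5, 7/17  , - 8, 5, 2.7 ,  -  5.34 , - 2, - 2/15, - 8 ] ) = [ - 8, - 8, - 6, - 5.34 , - 5, - 3, - 2, - 2/15, 7/17 , 7/12,  1.37,  2.7,4, 5, 7,  7 ] 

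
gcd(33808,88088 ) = 8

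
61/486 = 61/486 = 0.13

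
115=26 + 89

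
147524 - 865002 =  - 717478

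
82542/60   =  13757/10=1375.70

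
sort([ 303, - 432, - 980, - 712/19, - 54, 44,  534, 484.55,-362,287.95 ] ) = [ - 980,-432,-362,-54,-712/19,44,  287.95, 303,484.55,534 ] 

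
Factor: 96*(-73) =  - 7008 = -2^5 * 3^1 * 73^1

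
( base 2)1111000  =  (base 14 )88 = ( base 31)3R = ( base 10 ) 120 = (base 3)11110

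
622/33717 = 622/33717 = 0.02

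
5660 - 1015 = 4645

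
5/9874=5/9874   =  0.00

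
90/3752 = 45/1876 = 0.02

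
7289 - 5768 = 1521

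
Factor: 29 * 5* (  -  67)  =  -9715 =- 5^1*29^1  *67^1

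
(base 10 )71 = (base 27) 2H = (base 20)3b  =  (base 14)51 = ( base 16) 47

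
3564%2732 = 832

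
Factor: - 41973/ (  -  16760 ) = 2^(-3)*3^1*5^( - 1)*17^1  *419^(-1)*823^1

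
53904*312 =16818048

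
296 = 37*8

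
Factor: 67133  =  11^1*17^1*359^1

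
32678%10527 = 1097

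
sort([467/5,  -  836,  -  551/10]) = [-836,-551/10, 467/5]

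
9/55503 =1/6167=0.00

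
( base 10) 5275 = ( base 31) 5F5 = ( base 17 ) 1145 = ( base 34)4j5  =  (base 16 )149b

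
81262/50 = 40631/25 = 1625.24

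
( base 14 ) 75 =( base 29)3g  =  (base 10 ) 103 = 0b1100111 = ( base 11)94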